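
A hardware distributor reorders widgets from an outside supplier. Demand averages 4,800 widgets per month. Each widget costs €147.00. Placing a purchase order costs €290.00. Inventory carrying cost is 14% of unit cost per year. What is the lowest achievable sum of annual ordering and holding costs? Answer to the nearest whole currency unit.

Annual demand D = 4,800 × 12 = 57,600.
Holding cost H = 0.14 × €147.00 = €20.5800 per unit per year.
Q* = √(2DS/H) = √(2 × 57,600 × 290 / 20.58) ≈ 1274.10.
At the optimum the two cost components are equal, so total cost = 2·(Q*/2)H = Q*·H.
Minimum total = √(2DSH) = √(2 × 57,600 × 290 × 20.58) ≈ 26220.920.

TC* ≈ €26,221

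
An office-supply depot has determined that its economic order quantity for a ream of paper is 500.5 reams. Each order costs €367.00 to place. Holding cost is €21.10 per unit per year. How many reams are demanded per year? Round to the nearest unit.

D ≈ 7,201 reams per year

Squaring Q* = √(2DS/H) gives Q*² = 2DS/H.
From Q* = √(2DS/H): D = Q*²H / (2S) = 500.5² × 21.1 / (2 × 367) = 7201.029.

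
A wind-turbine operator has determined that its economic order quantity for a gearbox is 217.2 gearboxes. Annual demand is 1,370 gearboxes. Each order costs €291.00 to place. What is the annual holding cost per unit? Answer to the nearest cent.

Invert the EOQ relation Q*² = 2DS/H.
From Q* = √(2DS/H): H = 2DS / Q*² = 2 × 1,370 × 291 / 217.2² = 16.9014.

H ≈ €16.90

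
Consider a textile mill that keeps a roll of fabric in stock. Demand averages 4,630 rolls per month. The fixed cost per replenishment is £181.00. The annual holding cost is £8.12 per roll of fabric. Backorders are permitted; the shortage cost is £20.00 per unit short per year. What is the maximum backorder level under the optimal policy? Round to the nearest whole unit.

S* ≈ 539 rolls

Annual demand D = 4,630 × 12 = 55,560.
With planned backorders, Q* = √(2DS/H) · √((H+B)/B).
√(2DS/H) = √(2 × 55,560 × 181 / 8.12) = 1573.828.
√((H+B)/B) = √((8.12+20)/20) = 1.1857.
Q* ≈ 1866.165.
S* = Q* · H/(H+B) = 1866.165 × 8.12/28.12 ≈ 538.878.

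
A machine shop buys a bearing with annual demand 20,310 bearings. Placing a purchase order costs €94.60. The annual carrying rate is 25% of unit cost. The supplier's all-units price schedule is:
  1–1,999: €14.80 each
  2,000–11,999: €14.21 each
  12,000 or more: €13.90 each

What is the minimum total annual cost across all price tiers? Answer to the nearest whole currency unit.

TC* ≈ €293,118

Holding cost per unit per year at price C is H = 0.25·C.
For each price level, check whether its EOQ is feasible; otherwise the best quantity at that price is the breakpoint.
EOQ at €14.80 = 1019.1 (feasible in tier 1): TC = 20,310×€14.80 + (20,310/1019.1)×94.6 + (1019.1/2)×0.25×€14.80 = €304,358.65.
EOQ at €14.21 = 1040.0 < 2000, so use break Q=2000: TC = 20,310×€14.21 + (20,310/2000.0)×94.6 + (2000.0/2)×0.25×€14.21 = €293,118.26.
EOQ at €13.90 = 1051.6 < 12000, so use break Q=12000: TC = 20,310×€13.90 + (20,310/12000.0)×94.6 + (12000.0/2)×0.25×€13.90 = €303,319.11.
Lowest total cost among the candidates is at Q = 2000.0.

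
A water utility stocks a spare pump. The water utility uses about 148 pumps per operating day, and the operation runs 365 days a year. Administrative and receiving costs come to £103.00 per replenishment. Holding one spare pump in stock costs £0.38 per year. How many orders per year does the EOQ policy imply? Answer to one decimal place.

N ≈ 10.0 orders per year

Annual demand D = 148 × 365 = 54,020.
The optimal lot size = √(2DS/H) = √(2 × 54,020 × 103 / 0.38) ≈ 5411.52.
Orders per year = D / Q* = 54,020 / 5411.52 ≈ 9.982.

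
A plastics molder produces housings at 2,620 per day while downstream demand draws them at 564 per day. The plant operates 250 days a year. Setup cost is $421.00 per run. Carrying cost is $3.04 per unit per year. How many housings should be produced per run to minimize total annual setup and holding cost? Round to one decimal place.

Annual demand D = 564 × 250 = 141,000.
Production build-up factor (1 − d/p) = 1 − 564/2,620 = 0.7847.
Q* = √(2DS / (H(1 − d/p))) = √(2 × 141,000 × 421 / (3.04 × 0.7847)).
= √(118,722,000 / 2.3856) ≈ 7054.527.

Q* ≈ 7,054.5 housings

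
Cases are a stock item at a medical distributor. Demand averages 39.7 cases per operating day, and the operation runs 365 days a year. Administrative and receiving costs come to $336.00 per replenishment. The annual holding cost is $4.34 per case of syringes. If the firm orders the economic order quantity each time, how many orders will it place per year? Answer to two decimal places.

Annual demand D = 39.7 × 365 = 14,490.5.
Q* = √(2DS/H) = √(2 × 14,490.5 × 336 / 4.34) ≈ 1497.90.
Orders per year = D / Q* = 14,490.5 / 1497.90 ≈ 9.674.

N ≈ 9.67 orders per year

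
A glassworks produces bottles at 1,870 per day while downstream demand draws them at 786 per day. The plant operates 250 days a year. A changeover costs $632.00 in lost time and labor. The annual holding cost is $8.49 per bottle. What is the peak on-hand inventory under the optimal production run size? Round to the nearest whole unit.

I_max ≈ 4,118 bottles

Annual demand D = 786 × 250 = 196,500.
Production build-up factor (1 − d/p) = 1 − 786/1,870 = 0.5797.
Q* = √(2DS / (H(1 − d/p))) = √(2 × 196,500 × 632 / (8.49 × 0.5797)).
= √(248,376,000 / 4.9215) ≈ 7104.068.
Maximum inventory = Q*(1 − d/p) = 7104.068 × 0.5797 ≈ 4118.080.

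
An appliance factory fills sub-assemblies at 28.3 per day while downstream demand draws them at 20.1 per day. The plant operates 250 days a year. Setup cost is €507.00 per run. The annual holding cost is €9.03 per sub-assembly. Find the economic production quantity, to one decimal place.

Annual demand D = 20.1 × 250 = 5,025.
Production build-up factor (1 − d/p) = 1 − 20.1/28.3 = 0.2898.
Q* = √(2DS / (H(1 − d/p))) = √(2 × 5,025 × 507 / (9.03 × 0.2898)).
= √(5,095,350 / 2.6165) ≈ 1395.499.

Q* ≈ 1,395.5 sub-assemblies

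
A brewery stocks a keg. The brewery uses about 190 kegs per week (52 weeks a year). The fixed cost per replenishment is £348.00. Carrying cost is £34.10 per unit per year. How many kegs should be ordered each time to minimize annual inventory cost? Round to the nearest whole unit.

Annual demand D = 190 × 52 = 9,880.
EOQ = √(2DS / H) = √(2 × 9,880 × 348 / 34.1).
= √(6,876,480 / 34.1) = √201,656.305 ≈ 449.062.

Q* ≈ 449 kegs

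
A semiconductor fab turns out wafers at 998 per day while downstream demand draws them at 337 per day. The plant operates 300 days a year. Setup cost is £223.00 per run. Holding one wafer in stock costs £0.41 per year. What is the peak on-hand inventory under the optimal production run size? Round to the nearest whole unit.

Annual demand D = 337 × 300 = 101,100.
Production build-up factor (1 − d/p) = 1 − 337/998 = 0.6623.
Q* = √(2DS / (H(1 − d/p))) = √(2 × 101,100 × 223 / (0.41 × 0.6623)).
= √(45,090,600 / 0.2716) ≈ 12885.926.
Maximum inventory = Q*(1 − d/p) = 12885.926 × 0.6623 ≈ 8534.666.

I_max ≈ 8,535 wafers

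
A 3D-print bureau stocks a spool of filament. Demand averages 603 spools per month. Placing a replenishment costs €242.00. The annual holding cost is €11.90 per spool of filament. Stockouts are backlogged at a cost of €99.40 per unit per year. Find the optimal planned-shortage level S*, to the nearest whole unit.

Annual demand D = 603 × 12 = 7,236.
With planned backorders, Q* = √(2DS/H) · √((H+B)/B).
√(2DS/H) = √(2 × 7,236 × 242 / 11.9) = 542.498.
√((H+B)/B) = √((11.9+99.4)/99.4) = 1.0582.
Q* ≈ 574.054.
S* = Q* · H/(H+B) = 574.054 × 11.9/111.3 ≈ 61.377.

S* ≈ 61 spools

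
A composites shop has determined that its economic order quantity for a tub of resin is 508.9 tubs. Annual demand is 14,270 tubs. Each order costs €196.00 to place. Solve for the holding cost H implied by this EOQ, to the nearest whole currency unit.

The basic EOQ model gives Q* = √(2DS/H); rearrange for the unknown.
From Q* = √(2DS/H): H = 2DS / Q*² = 2 × 14,270 × 196 / 508.9² = 21.5996.

H ≈ €22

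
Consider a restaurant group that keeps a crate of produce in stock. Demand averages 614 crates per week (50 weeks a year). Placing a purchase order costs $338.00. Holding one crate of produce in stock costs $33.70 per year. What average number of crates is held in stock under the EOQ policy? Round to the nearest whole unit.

Annual demand D = 614 × 50 = 30,700.
The optimal lot size = √(2DS/H) = √(2 × 30,700 × 338 / 33.7) ≈ 784.74.
Average inventory = Q*/2 ≈ 784.74 / 2 = 392.372.

Average inventory ≈ 392 crates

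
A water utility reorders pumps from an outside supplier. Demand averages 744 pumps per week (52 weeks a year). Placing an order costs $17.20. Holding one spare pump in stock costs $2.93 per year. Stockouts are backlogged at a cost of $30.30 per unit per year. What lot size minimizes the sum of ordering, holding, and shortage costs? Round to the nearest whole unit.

Q* ≈ 706 pumps

Annual demand D = 744 × 52 = 38,688.
With planned backorders, Q* = √(2DS/H) · √((H+B)/B).
√(2DS/H) = √(2 × 38,688 × 17.2 / 2.93) = 673.959.
√((H+B)/B) = √((2.93+30.3)/30.3) = 1.0472.
Q* ≈ 705.793.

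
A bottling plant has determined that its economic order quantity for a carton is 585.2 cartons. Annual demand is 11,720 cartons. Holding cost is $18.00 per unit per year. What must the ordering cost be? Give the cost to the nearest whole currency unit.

S ≈ $263

Invert the EOQ relation Q*² = 2DS/H.
From Q* = √(2DS/H): S = Q*²H / (2D) = 585.2² × 18 / (2 × 11,720) = 262.9805.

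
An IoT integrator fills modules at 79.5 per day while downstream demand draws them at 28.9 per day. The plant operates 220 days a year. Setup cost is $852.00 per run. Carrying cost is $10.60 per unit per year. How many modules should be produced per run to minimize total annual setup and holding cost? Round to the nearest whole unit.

Q* ≈ 1,267 modules

Annual demand D = 28.9 × 220 = 6,358.
Production build-up factor (1 − d/p) = 1 − 28.9/79.5 = 0.6365.
Q* = √(2DS / (H(1 − d/p))) = √(2 × 6,358 × 852 / (10.6 × 0.6365)).
= √(10,834,032 / 6.7467) ≈ 1267.215.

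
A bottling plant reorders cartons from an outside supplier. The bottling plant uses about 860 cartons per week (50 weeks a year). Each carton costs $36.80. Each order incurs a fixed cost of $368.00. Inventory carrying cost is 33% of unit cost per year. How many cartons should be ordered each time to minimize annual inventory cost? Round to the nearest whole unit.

Annual demand D = 860 × 50 = 43,000.
Holding cost H = 0.33 × $36.80 = $12.1440 per unit per year.
EOQ = √(2DS / H) = √(2 × 43,000 × 368 / 12.144).
= √(31,648,000 / 12.144) = √2,606,060.6061 ≈ 1614.330.

Q* ≈ 1,614 cartons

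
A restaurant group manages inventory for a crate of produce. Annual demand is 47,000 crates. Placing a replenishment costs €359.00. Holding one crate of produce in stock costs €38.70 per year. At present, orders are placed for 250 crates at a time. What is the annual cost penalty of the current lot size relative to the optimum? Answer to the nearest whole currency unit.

Extra cost ≈ €36,191 per year

EOQ = √(2DS/H) = √(2 × 47,000 × 359 / 38.7) ≈ 933.80.
Cost at Q* = (D/Q*)S + (Q*/2)H = √(2DSH) ≈ €36,138.21.
Cost at Q = 250: (47,000/250)×359 + (250/2)×38.7 = €67,492.00 + €4,837.50 = €72,329.50.
Excess = €72,329.50 − €36,138.21 = €36,191.29.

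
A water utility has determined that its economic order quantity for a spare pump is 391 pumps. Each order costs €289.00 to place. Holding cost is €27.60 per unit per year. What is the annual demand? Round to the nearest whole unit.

Invert the EOQ relation Q*² = 2DS/H.
From Q* = √(2DS/H): D = Q*²H / (2S) = 391² × 27.6 / (2 × 289) = 7300.200.

D ≈ 7,300 pumps per year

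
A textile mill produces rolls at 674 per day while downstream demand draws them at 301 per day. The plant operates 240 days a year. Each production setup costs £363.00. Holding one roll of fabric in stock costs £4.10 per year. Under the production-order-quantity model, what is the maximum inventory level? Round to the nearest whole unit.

Annual demand D = 301 × 240 = 72,240.
Production build-up factor (1 − d/p) = 1 − 301/674 = 0.5534.
Q* = √(2DS / (H(1 − d/p))) = √(2 × 72,240 × 363 / (4.1 × 0.5534)).
= √(52,446,240 / 2.269) ≈ 4807.738.
Maximum inventory = Q*(1 − d/p) = 4807.738 × 0.5534 ≈ 2660.662.

I_max ≈ 2,661 rolls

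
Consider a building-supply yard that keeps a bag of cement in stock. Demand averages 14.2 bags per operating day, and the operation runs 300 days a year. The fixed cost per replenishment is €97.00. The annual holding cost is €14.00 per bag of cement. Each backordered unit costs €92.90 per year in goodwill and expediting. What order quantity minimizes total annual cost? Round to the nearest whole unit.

Annual demand D = 14.2 × 300 = 4,260.
With planned backorders, Q* = √(2DS/H) · √((H+B)/B).
√(2DS/H) = √(2 × 4,260 × 97 / 14) = 242.964.
√((H+B)/B) = √((14+92.9)/92.9) = 1.0727.
Q* ≈ 260.629.

Q* ≈ 261 bags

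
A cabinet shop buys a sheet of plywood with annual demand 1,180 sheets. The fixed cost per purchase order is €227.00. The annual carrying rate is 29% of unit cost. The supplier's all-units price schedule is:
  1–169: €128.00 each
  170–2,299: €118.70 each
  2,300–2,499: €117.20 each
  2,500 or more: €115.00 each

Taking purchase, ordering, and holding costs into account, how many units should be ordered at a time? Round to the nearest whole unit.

Holding cost per unit per year at price C is H = 0.29·C.
For each price level, check whether its EOQ is feasible; otherwise the best quantity at that price is the breakpoint.
EOQ at €128.00 = 120.1 (feasible in tier 1): TC = 1,180×€128.00 + (1,180/120.1)×227 + (120.1/2)×0.29×€128.00 = €155,499.36.
EOQ at €118.70 = 124.8 < 170, so use break Q=170: TC = 1,180×€118.70 + (1,180/170.0)×227 + (170.0/2)×0.29×€118.70 = €144,567.60.
EOQ at €117.20 = 125.5 < 2300, so use break Q=2300: TC = 1,180×€117.20 + (1,180/2300.0)×227 + (2300.0/2)×0.29×€117.20 = €177,498.66.
EOQ at €115.00 = 126.7 < 2500, so use break Q=2500: TC = 1,180×€115.00 + (1,180/2500.0)×227 + (2500.0/2)×0.29×€115.00 = €177,494.64.
Lowest total cost is €144,567.60 at Q = 170.0.

Q* ≈ 170 sheets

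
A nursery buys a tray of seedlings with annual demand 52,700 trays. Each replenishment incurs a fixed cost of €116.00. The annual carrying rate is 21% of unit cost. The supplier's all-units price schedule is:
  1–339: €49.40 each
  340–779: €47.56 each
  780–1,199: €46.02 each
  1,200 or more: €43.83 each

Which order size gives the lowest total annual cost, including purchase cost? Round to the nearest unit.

Q* ≈ 1,200 trays

Holding cost per unit per year at price C is H = 0.21·C.
For each price level, check whether its EOQ is feasible; otherwise the best quantity at that price is the breakpoint.
Tier 1 (€49.40): EOQ = 1085.6 exceeds tier's upper bound 339, so this tier is dominated.
Tier 2 (€47.56): EOQ = 1106.4 exceeds tier's upper bound 779, so this tier is dominated.
EOQ at €46.02 = 1124.8 (feasible in tier 3): TC = 52,700×€46.02 + (52,700/1124.8)×116 + (1124.8/2)×0.21×€46.02 = €2,436,124.07.
EOQ at €43.83 = 1152.5 < 1200, so use break Q=1200: TC = 52,700×€43.83 + (52,700/1200.0)×116 + (1200.0/2)×0.21×€43.83 = €2,320,457.91.
Lowest total cost is €2,320,457.91 at Q = 1200.0.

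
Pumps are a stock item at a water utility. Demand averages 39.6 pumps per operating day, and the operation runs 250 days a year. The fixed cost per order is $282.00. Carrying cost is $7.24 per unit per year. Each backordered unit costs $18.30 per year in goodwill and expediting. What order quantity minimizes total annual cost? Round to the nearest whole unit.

Annual demand D = 39.6 × 250 = 9,900.
With planned backorders, Q* = √(2DS/H) · √((H+B)/B).
√(2DS/H) = √(2 × 9,900 × 282 / 7.24) = 878.189.
√((H+B)/B) = √((7.24+18.3)/18.3) = 1.1814.
Q* ≈ 1037.463.

Q* ≈ 1,037 pumps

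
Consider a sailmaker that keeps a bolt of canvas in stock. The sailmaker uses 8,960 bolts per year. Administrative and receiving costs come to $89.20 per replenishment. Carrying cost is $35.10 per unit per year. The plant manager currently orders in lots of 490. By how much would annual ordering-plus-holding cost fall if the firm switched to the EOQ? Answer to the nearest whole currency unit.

EOQ = √(2DS/H) = √(2 × 8,960 × 89.2 / 35.1) ≈ 213.40.
Cost at Q* = (D/Q*)S + (Q*/2)H = √(2DSH) ≈ $7,490.40.
Cost at Q = 490: (8,960/490)×89.2 + (490/2)×35.1 = $1,631.09 + $8,599.50 = $10,230.59.
Excess = $10,230.59 − $7,490.40 = $2,740.19.

Extra cost ≈ $2,740 per year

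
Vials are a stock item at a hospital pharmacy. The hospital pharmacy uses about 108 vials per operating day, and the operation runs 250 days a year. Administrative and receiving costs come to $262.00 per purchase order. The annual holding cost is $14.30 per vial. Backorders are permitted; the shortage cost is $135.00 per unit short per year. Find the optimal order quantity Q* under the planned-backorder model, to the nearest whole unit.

Annual demand D = 108 × 250 = 27,000.
With planned backorders, Q* = √(2DS/H) · √((H+B)/B).
√(2DS/H) = √(2 × 27,000 × 262 / 14.3) = 994.671.
√((H+B)/B) = √((14.3+135)/135) = 1.0516.
Q* ≈ 1046.026.

Q* ≈ 1,046 vials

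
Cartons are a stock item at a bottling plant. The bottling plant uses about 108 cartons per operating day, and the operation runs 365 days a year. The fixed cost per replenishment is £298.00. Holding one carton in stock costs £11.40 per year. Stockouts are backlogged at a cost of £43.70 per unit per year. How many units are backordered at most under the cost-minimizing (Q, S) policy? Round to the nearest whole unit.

S* ≈ 334 cartons

Annual demand D = 108 × 365 = 39,420.
With planned backorders, Q* = √(2DS/H) · √((H+B)/B).
√(2DS/H) = √(2 × 39,420 × 298 / 11.4) = 1435.585.
√((H+B)/B) = √((11.4+43.7)/43.7) = 1.1229.
Q* ≈ 1611.997.
S* = Q* · H/(H+B) = 1611.997 × 11.4/55.1 ≈ 333.517.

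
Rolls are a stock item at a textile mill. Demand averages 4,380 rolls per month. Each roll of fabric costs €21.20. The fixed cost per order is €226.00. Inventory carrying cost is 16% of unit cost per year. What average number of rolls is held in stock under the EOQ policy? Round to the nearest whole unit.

Annual demand D = 4,380 × 12 = 52,560.
Holding cost H = 0.16 × €21.20 = €3.3920 per unit per year.
Q* = √(2DS/H) = √(2 × 52,560 × 226 / 3.392) ≈ 2646.48.
Average inventory = Q*/2 ≈ 2646.48 / 2 = 1323.241.

Average inventory ≈ 1,323 rolls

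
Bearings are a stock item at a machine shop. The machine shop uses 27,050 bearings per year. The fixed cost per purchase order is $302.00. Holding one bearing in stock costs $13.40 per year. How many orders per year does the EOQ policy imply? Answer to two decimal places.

N ≈ 24.50 orders per year

Q* = √(2DS/H) = √(2 × 27,050 × 302 / 13.4) ≈ 1104.20.
Orders per year = D / Q* = 27,050 / 1104.20 ≈ 24.497.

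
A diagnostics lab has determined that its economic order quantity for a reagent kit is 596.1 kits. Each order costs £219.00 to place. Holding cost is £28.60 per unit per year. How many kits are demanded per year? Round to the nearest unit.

D ≈ 23,202 kits per year

Squaring Q* = √(2DS/H) gives Q*² = 2DS/H.
From Q* = √(2DS/H): D = Q*²H / (2S) = 596.1² × 28.6 / (2 × 219) = 23202.253.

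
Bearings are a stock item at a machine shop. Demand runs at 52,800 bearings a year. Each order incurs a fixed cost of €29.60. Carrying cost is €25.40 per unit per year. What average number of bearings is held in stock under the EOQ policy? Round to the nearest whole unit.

The optimal lot size = √(2DS/H) = √(2 × 52,800 × 29.6 / 25.4) ≈ 350.80.
Average inventory = Q*/2 ≈ 350.80 / 2 = 175.401.

Average inventory ≈ 175 bearings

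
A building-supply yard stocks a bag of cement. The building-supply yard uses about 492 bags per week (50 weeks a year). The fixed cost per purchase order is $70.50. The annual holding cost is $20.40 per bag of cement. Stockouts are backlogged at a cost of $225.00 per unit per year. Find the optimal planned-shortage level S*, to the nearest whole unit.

Annual demand D = 492 × 50 = 24,600.
With planned backorders, Q* = √(2DS/H) · √((H+B)/B).
√(2DS/H) = √(2 × 24,600 × 70.5 / 20.4) = 412.346.
√((H+B)/B) = √((20.4+225)/225) = 1.0443.
Q* ≈ 430.634.
S* = Q* · H/(H+B) = 430.634 × 20.4/245.4 ≈ 35.798.

S* ≈ 36 bags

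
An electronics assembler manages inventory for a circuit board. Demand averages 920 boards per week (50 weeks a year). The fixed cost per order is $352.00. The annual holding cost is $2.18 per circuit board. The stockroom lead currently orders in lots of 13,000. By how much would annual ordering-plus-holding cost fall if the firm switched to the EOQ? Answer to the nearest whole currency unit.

Annual demand D = 920 × 50 = 46,000.
EOQ = √(2DS/H) = √(2 × 46,000 × 352 / 2.18) ≈ 3854.22.
Cost at Q* = (D/Q*)S + (Q*/2)H = √(2DSH) ≈ $8,402.21.
Cost at Q = 13,000: (46,000/13,000)×352 + (13,000/2)×2.18 = $1,245.54 + $14,170.00 = $15,415.54.
Excess = $15,415.54 − $8,402.21 = $7,013.33.

Extra cost ≈ $7,013 per year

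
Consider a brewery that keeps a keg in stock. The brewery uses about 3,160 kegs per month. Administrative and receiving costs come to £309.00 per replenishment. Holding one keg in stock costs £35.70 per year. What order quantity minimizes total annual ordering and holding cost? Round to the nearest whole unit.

Annual demand D = 3,160 × 12 = 37,920.
EOQ = √(2DS / H) = √(2 × 37,920 × 309 / 35.7).
= √(23,434,560 / 35.7) = √656,430.2521 ≈ 810.204.

Q* ≈ 810 kegs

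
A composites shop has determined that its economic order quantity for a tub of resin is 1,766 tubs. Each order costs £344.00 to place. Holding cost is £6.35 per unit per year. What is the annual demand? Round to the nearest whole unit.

Squaring Q* = √(2DS/H) gives Q*² = 2DS/H.
From Q* = √(2DS/H): D = Q*²H / (2S) = 1,766² × 6.35 / (2 × 344) = 28785.030.

D ≈ 28,785 tubs per year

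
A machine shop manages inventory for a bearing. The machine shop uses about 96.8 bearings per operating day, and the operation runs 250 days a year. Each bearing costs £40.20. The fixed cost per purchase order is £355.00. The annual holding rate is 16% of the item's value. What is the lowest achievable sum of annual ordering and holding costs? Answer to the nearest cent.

Annual demand D = 96.8 × 250 = 24,200.
Holding cost H = 0.16 × £40.20 = £6.4320 per unit per year.
The optimal lot size = √(2DS/H) = √(2 × 24,200 × 355 / 6.432) ≈ 1634.42.
At the optimum the two cost components are equal, so total cost = 2·(Q*/2)H = Q*·H.
Minimum total = √(2DSH) = √(2 × 24,200 × 355 × 6.432) ≈ 10512.594.

TC* ≈ £10,512.59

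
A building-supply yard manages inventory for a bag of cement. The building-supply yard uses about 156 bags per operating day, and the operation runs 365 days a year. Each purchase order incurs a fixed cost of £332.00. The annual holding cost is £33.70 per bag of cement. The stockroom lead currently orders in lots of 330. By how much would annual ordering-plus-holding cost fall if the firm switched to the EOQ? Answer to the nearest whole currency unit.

Annual demand D = 156 × 365 = 56,940.
EOQ = √(2DS/H) = √(2 × 56,940 × 332 / 33.7) ≈ 1059.20.
Cost at Q* = (D/Q*)S + (Q*/2)H = √(2DSH) ≈ £35,695.03.
Cost at Q = 330: (56,940/330)×332 + (330/2)×33.7 = £57,285.09 + £5,560.50 = £62,845.59.
Excess = £62,845.59 − £35,695.03 = £27,150.56.

Extra cost ≈ £27,151 per year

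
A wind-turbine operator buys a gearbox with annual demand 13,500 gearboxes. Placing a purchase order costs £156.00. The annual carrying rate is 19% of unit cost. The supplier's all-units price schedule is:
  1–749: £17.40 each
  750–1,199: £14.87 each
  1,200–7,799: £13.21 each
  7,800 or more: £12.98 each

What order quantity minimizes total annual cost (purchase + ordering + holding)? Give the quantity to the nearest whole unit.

Q* ≈ 1,295 gearboxes

Holding cost per unit per year at price C is H = 0.19·C.
Evaluate total cost at each tier's feasible EOQ or, if the EOQ is below the tier, at the tier's minimum quantity.
Tier 1 (£17.40): EOQ = 1128.7 exceeds tier's upper bound 749, so this tier is dominated.
Tier 2 (£14.87): EOQ = 1221.0 exceeds tier's upper bound 1199, so this tier is dominated.
EOQ at £13.21 = 1295.4 (feasible in tier 3): TC = 13,500×£13.21 + (13,500/1295.4)×156 + (1295.4/2)×0.19×£13.21 = £181,586.41.
EOQ at £12.98 = 1306.9 < 7800, so use break Q=7800: TC = 13,500×£12.98 + (13,500/7800.0)×156 + (7800.0/2)×0.19×£12.98 = £185,118.18.
Lowest total cost is £181,586.41 at Q = 1295.4.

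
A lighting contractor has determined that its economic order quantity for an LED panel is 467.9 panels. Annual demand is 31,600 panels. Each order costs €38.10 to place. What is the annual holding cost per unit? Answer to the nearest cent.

Invert the EOQ relation Q*² = 2DS/H.
From Q* = √(2DS/H): H = 2DS / Q*² = 2 × 31,600 × 38.1 / 467.9² = 10.9986.

H ≈ €11.00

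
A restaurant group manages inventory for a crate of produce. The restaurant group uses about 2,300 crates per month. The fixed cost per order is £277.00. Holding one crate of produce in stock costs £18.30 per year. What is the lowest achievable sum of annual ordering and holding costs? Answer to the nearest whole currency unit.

Annual demand D = 2,300 × 12 = 27,600.
The optimal lot size = √(2DS/H) = √(2 × 27,600 × 277 / 18.3) ≈ 914.08.
At the optimum the two cost components are equal, so total cost = 2·(Q*/2)H = Q*·H.
Minimum total = √(2DSH) = √(2 × 27,600 × 277 × 18.3) ≈ 16727.651.

TC* ≈ £16,728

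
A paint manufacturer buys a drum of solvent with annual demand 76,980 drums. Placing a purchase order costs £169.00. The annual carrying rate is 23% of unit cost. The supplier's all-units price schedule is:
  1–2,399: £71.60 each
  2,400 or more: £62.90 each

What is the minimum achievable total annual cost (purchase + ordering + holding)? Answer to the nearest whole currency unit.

Holding cost per unit per year at price C is H = 0.23·C.
Candidates are each tier's EOQ (if it falls in that tier) and each price-break quantity.
EOQ at £71.60 = 1257.0 (feasible in tier 1): TC = 76,980×£71.60 + (76,980/1257.0)×169 + (1257.0/2)×0.23×£71.60 = £5,532,467.88.
EOQ at £62.90 = 1341.1 < 2400, so use break Q=2400: TC = 76,980×£62.90 + (76,980/2400.0)×169 + (2400.0/2)×0.23×£62.90 = £4,864,823.08.
Lowest total cost among the candidates is at Q = 2400.0.

TC* ≈ £4,864,823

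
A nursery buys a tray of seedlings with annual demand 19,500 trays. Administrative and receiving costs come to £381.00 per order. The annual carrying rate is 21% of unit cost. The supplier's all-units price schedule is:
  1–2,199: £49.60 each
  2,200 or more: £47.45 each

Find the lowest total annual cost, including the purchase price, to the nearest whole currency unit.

TC* ≈ £939,613

Holding cost per unit per year at price C is H = 0.21·C.
Candidates are each tier's EOQ (if it falls in that tier) and each price-break quantity.
EOQ at £49.60 = 1194.4 (feasible in tier 1): TC = 19,500×£49.60 + (19,500/1194.4)×381 + (1194.4/2)×0.21×£49.60 = £979,640.71.
EOQ at £47.45 = 1221.1 < 2200, so use break Q=2200: TC = 19,500×£47.45 + (19,500/2200.0)×381 + (2200.0/2)×0.21×£47.45 = £939,613.00.
Lowest total cost among the candidates is at Q = 2200.0.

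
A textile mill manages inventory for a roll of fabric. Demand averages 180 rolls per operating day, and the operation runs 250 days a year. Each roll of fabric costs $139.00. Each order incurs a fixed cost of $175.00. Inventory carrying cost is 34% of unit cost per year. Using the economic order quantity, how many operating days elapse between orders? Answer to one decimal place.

T ≈ 3.2 days

Annual demand D = 180 × 250 = 45,000.
Holding cost H = 0.34 × $139.00 = $47.2600 per unit per year.
Q* = √(2DS/H) = √(2 × 45,000 × 175 / 47.26) ≈ 577.29.
Cycle time = Q*/D × 250 = 577.29 / 45,000 × 250 ≈ 3.207 days.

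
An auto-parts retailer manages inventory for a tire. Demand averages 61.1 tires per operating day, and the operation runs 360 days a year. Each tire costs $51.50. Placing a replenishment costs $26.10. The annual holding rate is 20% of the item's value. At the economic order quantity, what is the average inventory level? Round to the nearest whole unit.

Annual demand D = 61.1 × 360 = 21,996.
Holding cost H = 0.20 × $51.50 = $10.3000 per unit per year.
EOQ = √(2DS/H) = √(2 × 21,996 × 26.1 / 10.3) ≈ 333.88.
Average inventory = Q*/2 ≈ 333.88 / 2 = 166.939.

Average inventory ≈ 167 tires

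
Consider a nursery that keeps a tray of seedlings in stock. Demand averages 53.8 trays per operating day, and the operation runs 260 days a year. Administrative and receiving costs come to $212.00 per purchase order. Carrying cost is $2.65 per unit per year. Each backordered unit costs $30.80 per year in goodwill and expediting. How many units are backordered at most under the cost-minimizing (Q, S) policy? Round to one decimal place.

Annual demand D = 53.8 × 260 = 13,988.
With planned backorders, Q* = √(2DS/H) · √((H+B)/B).
√(2DS/H) = √(2 × 13,988 × 212 / 2.65) = 1496.021.
√((H+B)/B) = √((2.65+30.8)/30.8) = 1.0421.
Q* ≈ 1559.052.
S* = Q* · H/(H+B) = 1559.052 × 2.65/33.45 ≈ 123.512.

S* ≈ 123.5 trays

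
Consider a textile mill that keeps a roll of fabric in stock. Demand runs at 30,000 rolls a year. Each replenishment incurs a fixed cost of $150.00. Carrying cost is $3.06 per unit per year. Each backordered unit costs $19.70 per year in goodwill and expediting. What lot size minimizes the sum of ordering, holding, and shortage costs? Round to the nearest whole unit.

With planned backorders, Q* = √(2DS/H) · √((H+B)/B).
√(2DS/H) = √(2 × 30,000 × 150 / 3.06) = 1714.986.
√((H+B)/B) = √((3.06+19.7)/19.7) = 1.0749.
Q* ≈ 1843.374.

Q* ≈ 1,843 rolls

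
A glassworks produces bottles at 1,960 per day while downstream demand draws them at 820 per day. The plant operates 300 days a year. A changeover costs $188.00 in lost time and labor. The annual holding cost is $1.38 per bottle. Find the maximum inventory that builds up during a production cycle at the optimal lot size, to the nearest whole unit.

Annual demand D = 820 × 300 = 246,000.
Production build-up factor (1 − d/p) = 1 − 820/1,960 = 0.5816.
Q* = √(2DS / (H(1 − d/p))) = √(2 × 246,000 × 188 / (1.38 × 0.5816)).
= √(92,496,000 / 0.8027) ≈ 10734.889.
Maximum inventory = Q*(1 − d/p) = 10734.889 × 0.5816 ≈ 6243.762.

I_max ≈ 6,244 bottles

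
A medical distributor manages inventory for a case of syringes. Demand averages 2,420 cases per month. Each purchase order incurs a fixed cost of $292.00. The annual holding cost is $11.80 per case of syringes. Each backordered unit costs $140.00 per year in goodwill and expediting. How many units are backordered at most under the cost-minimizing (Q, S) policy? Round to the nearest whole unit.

S* ≈ 97 cases

Annual demand D = 2,420 × 12 = 29,040.
With planned backorders, Q* = √(2DS/H) · √((H+B)/B).
√(2DS/H) = √(2 × 29,040 × 292 / 11.8) = 1198.847.
√((H+B)/B) = √((11.8+140)/140) = 1.0413.
Q* ≈ 1248.348.
S* = Q* · H/(H+B) = 1248.348 × 11.8/151.8 ≈ 97.039.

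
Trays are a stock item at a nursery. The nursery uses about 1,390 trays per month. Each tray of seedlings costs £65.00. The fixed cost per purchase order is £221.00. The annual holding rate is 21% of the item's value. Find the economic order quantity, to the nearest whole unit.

Q* ≈ 735 trays

Annual demand D = 1,390 × 12 = 16,680.
Holding cost H = 0.21 × £65.00 = £13.6500 per unit per year.
EOQ = √(2DS / H) = √(2 × 16,680 × 221 / 13.65).
= √(7,372,560 / 13.65) = √540,114.2857 ≈ 734.925.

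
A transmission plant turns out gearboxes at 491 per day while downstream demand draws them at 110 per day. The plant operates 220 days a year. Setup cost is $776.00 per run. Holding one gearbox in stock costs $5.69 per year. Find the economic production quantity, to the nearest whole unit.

Annual demand D = 110 × 220 = 24,200.
Production build-up factor (1 − d/p) = 1 − 110/491 = 0.7760.
Q* = √(2DS / (H(1 − d/p))) = √(2 × 24,200 × 776 / (5.69 × 0.7760)).
= √(37,558,400 / 4.4153) ≈ 2916.592.

Q* ≈ 2,917 gearboxes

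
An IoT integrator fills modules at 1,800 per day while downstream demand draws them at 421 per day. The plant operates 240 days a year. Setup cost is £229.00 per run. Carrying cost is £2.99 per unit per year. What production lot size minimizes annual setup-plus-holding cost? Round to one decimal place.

Q* ≈ 4,494.7 modules

Annual demand D = 421 × 240 = 101,040.
Production build-up factor (1 − d/p) = 1 − 421/1,800 = 0.7661.
Q* = √(2DS / (H(1 − d/p))) = √(2 × 101,040 × 229 / (2.99 × 0.7661)).
= √(46,276,320 / 2.2907) ≈ 4494.671.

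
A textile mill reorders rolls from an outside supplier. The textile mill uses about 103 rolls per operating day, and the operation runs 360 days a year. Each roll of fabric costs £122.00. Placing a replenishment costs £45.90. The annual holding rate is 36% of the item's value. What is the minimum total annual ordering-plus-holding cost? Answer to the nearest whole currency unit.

TC* ≈ £12,227

Annual demand D = 103 × 360 = 37,080.
Holding cost H = 0.36 × £122.00 = £43.9200 per unit per year.
EOQ = √(2DS/H) = √(2 × 37,080 × 45.9 / 43.92) ≈ 278.39.
At Q*, ordering cost (D/Q*)S equals holding cost (Q*/2)H, each = √(DSH/2).
Minimum total = √(2DSH) = √(2 × 37,080 × 45.9 × 43.92) ≈ 12227.069.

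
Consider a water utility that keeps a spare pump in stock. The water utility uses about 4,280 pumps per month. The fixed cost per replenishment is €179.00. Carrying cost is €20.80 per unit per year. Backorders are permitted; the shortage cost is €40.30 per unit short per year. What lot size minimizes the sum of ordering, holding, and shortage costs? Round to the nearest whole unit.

Q* ≈ 1,158 pumps

Annual demand D = 4,280 × 12 = 51,360.
With planned backorders, Q* = √(2DS/H) · √((H+B)/B).
√(2DS/H) = √(2 × 51,360 × 179 / 20.8) = 940.205.
√((H+B)/B) = √((20.8+40.3)/40.3) = 1.2313.
Q* ≈ 1157.685.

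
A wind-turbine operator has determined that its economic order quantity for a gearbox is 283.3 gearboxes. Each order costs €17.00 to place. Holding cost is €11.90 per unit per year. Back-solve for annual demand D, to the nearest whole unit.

D ≈ 28,091 gearboxes per year

Squaring Q* = √(2DS/H) gives Q*² = 2DS/H.
From Q* = √(2DS/H): D = Q*²H / (2S) = 283.3² × 11.9 / (2 × 17) = 28090.611.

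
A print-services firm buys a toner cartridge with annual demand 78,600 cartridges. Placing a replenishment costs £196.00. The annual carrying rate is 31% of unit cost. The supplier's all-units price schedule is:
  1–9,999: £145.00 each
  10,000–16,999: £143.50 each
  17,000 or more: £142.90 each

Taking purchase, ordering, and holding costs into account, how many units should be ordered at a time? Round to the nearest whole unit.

Holding cost per unit per year at price C is H = 0.31·C.
Candidates are each tier's EOQ (if it falls in that tier) and each price-break quantity.
EOQ at £145.00 = 827.9 (feasible in tier 1): TC = 78,600×£145.00 + (78,600/827.9)×196 + (827.9/2)×0.31×£145.00 = £11,434,215.10.
EOQ at £143.50 = 832.2 < 10000, so use break Q=10000: TC = 78,600×£143.50 + (78,600/10000.0)×196 + (10000.0/2)×0.31×£143.50 = £11,503,065.56.
EOQ at £142.90 = 834.0 < 17000, so use break Q=17000: TC = 78,600×£142.90 + (78,600/17000.0)×196 + (17000.0/2)×0.31×£142.90 = £11,609,387.71.
Lowest total cost is £11,434,215.10 at Q = 827.9.

Q* ≈ 828 cartridges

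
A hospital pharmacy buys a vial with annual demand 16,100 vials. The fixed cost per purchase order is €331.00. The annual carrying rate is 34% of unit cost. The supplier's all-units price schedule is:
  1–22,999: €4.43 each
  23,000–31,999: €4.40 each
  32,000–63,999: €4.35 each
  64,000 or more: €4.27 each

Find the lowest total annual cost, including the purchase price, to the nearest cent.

Holding cost per unit per year at price C is H = 0.34·C.
Evaluate total cost at each tier's feasible EOQ or, if the EOQ is below the tier, at the tier's minimum quantity.
EOQ at €4.43 = 2660.1 (feasible in tier 1): TC = 16,100×€4.43 + (16,100/2660.1)×331 + (2660.1/2)×0.34×€4.43 = €75,329.67.
EOQ at €4.40 = 2669.2 < 23000, so use break Q=23000: TC = 16,100×€4.40 + (16,100/23000.0)×331 + (23000.0/2)×0.34×€4.40 = €88,275.70.
EOQ at €4.35 = 2684.5 < 32000, so use break Q=32000: TC = 16,100×€4.35 + (16,100/32000.0)×331 + (32000.0/2)×0.34×€4.35 = €93,865.53.
EOQ at €4.27 = 2709.5 < 64000, so use break Q=64000: TC = 16,100×€4.27 + (16,100/64000.0)×331 + (64000.0/2)×0.34×€4.27 = €115,287.87.
Lowest total cost among the candidates is at Q = 2660.1.

TC* ≈ €75,329.67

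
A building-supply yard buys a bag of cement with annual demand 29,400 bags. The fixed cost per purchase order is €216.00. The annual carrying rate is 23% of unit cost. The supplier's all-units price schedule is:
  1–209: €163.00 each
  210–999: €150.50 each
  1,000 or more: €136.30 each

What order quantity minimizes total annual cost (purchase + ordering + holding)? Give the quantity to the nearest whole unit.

Holding cost per unit per year at price C is H = 0.23·C.
For each price level, check whether its EOQ is feasible; otherwise the best quantity at that price is the breakpoint.
Tier 1 (€163.00): EOQ = 582.0 exceeds tier's upper bound 209, so this tier is dominated.
EOQ at €150.50 = 605.7 (feasible in tier 2): TC = 29,400×€150.50 + (29,400/605.7)×216 + (605.7/2)×0.23×€150.50 = €4,445,667.55.
EOQ at €136.30 = 636.5 < 1000, so use break Q=1000: TC = 29,400×€136.30 + (29,400/1000.0)×216 + (1000.0/2)×0.23×€136.30 = €4,029,244.90.
Lowest total cost is €4,029,244.90 at Q = 1000.0.

Q* ≈ 1,000 bags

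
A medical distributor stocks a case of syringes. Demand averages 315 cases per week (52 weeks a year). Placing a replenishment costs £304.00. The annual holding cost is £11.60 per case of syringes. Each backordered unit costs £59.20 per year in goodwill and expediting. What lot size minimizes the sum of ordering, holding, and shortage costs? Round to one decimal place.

Annual demand D = 315 × 52 = 16,380.
With planned backorders, Q* = √(2DS/H) · √((H+B)/B).
√(2DS/H) = √(2 × 16,380 × 304 / 11.6) = 926.573.
√((H+B)/B) = √((11.6+59.2)/59.2) = 1.0936.
Q* ≈ 1013.294.

Q* ≈ 1,013.3 cases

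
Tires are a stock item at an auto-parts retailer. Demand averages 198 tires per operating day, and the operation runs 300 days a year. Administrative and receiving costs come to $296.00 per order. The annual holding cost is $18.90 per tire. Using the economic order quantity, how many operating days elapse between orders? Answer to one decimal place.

Annual demand D = 198 × 300 = 59,400.
EOQ = √(2DS/H) = √(2 × 59,400 × 296 / 18.9) ≈ 1364.03.
Cycle time = Q*/D × 300 = 1364.03 / 59,400 × 300 ≈ 6.889 days.

T ≈ 6.9 days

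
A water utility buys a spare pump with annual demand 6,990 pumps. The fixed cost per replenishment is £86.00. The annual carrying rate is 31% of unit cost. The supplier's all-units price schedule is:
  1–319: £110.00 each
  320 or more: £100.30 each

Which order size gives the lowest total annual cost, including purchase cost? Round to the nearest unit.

Holding cost per unit per year at price C is H = 0.31·C.
For each price level, check whether its EOQ is feasible; otherwise the best quantity at that price is the breakpoint.
EOQ at £110.00 = 187.8 (feasible in tier 1): TC = 6,990×£110.00 + (6,990/187.8)×86 + (187.8/2)×0.31×£110.00 = £775,302.95.
EOQ at £100.30 = 196.6 < 320, so use break Q=320: TC = 6,990×£100.30 + (6,990/320.0)×86 + (320.0/2)×0.31×£100.30 = £707,950.44.
Lowest total cost is £707,950.44 at Q = 320.0.

Q* ≈ 320 pumps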